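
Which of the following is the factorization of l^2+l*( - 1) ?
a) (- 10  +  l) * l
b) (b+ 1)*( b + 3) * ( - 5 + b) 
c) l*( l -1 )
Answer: c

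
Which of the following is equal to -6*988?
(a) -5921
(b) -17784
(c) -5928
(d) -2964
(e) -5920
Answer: c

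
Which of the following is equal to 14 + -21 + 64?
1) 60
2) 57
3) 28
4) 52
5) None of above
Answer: 2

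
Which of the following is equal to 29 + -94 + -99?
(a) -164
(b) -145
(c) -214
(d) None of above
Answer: a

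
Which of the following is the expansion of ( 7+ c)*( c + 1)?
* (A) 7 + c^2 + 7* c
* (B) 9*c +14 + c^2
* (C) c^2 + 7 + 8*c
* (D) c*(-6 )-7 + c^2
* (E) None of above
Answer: C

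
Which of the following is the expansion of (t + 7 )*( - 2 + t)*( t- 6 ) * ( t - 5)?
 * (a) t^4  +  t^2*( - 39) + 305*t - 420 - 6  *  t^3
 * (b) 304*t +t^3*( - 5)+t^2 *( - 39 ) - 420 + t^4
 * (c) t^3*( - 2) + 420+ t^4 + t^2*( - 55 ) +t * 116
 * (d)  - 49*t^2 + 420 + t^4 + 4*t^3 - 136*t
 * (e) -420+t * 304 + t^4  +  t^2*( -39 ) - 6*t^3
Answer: e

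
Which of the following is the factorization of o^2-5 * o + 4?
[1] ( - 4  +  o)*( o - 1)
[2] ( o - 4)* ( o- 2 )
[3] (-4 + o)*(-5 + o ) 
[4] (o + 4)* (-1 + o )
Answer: 1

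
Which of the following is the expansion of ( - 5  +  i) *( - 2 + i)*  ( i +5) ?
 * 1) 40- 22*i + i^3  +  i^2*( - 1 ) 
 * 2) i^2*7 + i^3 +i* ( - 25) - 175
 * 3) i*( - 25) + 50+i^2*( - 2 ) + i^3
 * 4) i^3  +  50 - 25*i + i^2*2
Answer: 3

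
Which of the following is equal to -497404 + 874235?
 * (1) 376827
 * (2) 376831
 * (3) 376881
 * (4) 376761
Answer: 2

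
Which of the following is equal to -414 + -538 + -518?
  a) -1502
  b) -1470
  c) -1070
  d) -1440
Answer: b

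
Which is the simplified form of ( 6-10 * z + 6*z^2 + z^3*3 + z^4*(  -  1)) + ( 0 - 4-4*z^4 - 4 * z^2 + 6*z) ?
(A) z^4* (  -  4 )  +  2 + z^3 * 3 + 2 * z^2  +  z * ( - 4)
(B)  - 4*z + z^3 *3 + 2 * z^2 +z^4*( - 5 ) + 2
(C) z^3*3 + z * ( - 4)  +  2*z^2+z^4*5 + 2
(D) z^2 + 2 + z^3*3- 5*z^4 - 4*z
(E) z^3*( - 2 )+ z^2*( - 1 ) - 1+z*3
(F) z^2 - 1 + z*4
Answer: B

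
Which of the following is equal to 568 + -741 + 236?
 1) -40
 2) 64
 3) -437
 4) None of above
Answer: 4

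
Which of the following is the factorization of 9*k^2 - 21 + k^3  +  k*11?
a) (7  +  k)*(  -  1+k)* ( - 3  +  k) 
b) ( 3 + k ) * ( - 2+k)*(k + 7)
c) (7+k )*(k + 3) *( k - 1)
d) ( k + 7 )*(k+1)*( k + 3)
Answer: c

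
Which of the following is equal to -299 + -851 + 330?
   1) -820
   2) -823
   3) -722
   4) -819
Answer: 1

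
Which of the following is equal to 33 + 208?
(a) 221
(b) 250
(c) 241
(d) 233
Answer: c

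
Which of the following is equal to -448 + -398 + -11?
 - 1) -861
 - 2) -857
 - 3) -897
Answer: 2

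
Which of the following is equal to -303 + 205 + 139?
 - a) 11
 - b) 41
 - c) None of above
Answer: b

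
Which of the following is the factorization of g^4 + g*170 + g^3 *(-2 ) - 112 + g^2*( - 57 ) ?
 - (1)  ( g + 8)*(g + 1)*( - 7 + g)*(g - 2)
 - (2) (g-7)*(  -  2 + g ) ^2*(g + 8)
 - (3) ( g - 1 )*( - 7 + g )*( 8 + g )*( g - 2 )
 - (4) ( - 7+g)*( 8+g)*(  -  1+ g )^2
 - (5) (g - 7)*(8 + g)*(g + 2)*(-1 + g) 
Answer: 3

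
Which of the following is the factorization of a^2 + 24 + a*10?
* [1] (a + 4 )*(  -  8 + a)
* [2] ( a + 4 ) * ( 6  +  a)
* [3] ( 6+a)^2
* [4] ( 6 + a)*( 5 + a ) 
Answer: 2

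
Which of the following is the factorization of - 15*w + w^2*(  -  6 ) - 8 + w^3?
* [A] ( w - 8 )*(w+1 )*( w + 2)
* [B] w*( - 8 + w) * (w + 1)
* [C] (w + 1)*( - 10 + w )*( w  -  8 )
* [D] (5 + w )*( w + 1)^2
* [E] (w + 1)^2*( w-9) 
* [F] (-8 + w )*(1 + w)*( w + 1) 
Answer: F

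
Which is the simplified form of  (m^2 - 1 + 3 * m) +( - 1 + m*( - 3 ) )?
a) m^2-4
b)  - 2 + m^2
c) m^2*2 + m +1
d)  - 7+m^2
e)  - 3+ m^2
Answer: b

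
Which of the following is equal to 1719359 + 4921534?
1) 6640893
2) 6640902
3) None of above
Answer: 1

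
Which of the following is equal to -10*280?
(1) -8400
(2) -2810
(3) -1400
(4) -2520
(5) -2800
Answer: 5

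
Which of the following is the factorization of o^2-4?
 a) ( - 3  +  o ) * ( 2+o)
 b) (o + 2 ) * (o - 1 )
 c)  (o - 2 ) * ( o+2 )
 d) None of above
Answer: c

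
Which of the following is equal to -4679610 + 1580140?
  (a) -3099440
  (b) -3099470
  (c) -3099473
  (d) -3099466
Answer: b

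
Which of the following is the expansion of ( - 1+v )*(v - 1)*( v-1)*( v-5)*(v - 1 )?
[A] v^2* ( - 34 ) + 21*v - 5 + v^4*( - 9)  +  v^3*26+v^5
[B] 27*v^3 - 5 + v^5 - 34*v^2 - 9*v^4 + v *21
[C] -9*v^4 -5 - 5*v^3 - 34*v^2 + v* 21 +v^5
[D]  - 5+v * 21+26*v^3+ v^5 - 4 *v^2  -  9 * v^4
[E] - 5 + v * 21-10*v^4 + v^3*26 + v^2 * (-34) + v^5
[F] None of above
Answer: A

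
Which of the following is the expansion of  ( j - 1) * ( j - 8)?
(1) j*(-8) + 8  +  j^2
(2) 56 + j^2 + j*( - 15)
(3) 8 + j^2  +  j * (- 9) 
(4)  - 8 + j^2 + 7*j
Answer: 3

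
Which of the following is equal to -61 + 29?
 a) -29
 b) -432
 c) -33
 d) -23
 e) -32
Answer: e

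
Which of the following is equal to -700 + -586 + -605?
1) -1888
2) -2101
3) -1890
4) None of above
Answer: 4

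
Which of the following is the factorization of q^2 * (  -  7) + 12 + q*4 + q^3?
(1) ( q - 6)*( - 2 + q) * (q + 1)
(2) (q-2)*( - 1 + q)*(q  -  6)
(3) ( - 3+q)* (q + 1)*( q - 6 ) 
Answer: 1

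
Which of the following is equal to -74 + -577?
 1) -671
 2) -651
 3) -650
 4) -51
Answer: 2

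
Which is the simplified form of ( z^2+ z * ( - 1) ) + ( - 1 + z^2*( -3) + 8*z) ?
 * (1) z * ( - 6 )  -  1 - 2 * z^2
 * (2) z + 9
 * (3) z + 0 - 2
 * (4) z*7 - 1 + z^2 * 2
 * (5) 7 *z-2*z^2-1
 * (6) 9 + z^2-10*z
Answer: 5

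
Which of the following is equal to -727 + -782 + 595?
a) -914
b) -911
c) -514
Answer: a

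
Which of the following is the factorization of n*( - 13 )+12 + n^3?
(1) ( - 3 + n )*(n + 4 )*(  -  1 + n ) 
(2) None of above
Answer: 1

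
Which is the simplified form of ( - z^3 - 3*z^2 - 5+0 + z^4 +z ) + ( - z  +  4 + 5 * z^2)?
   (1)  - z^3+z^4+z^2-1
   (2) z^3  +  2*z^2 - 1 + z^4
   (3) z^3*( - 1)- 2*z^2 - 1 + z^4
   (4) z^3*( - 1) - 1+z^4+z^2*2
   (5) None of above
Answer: 4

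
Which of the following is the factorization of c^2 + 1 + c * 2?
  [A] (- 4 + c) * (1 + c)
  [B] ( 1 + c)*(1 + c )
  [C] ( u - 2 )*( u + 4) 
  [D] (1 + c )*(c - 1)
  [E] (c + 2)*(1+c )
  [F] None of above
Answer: B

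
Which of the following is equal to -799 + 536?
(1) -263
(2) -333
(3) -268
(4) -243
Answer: 1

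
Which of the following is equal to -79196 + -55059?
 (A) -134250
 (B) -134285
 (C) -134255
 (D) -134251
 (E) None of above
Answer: C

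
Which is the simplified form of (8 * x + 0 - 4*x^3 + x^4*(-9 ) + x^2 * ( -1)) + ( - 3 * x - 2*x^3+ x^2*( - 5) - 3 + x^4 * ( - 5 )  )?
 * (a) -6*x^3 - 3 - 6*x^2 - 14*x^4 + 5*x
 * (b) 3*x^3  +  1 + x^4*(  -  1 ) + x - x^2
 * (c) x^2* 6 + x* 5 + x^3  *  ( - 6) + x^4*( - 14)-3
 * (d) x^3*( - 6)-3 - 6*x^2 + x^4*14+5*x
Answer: a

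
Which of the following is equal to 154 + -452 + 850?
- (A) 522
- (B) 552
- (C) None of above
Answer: B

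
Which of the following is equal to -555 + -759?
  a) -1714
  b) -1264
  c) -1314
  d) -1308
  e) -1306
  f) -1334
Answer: c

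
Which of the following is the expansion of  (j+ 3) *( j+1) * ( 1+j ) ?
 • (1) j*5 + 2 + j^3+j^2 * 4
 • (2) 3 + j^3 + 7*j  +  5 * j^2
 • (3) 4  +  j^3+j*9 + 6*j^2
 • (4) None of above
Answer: 2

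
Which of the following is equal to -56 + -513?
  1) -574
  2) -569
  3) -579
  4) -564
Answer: 2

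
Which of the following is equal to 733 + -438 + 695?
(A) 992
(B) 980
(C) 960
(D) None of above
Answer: D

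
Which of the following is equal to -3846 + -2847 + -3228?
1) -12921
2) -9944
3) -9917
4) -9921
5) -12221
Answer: 4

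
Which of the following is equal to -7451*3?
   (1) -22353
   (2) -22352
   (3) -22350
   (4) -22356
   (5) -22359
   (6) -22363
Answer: 1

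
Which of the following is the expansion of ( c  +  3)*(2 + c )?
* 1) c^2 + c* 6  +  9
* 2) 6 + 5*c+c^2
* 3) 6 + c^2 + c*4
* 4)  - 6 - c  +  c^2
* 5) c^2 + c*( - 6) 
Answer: 2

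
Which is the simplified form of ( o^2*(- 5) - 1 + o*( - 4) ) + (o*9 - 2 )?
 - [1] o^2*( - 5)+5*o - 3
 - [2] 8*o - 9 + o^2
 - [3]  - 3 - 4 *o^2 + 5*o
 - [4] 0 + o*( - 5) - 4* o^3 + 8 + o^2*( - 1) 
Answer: 1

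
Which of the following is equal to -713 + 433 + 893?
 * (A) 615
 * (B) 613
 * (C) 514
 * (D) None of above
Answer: B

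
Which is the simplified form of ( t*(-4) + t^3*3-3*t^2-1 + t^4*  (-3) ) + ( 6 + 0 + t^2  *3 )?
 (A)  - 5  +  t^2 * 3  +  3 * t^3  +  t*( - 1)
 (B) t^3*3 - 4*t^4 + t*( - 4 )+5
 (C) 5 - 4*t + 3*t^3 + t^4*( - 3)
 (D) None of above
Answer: C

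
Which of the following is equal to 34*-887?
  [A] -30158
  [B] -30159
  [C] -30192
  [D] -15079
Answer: A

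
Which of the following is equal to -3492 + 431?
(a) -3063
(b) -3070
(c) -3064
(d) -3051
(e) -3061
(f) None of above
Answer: e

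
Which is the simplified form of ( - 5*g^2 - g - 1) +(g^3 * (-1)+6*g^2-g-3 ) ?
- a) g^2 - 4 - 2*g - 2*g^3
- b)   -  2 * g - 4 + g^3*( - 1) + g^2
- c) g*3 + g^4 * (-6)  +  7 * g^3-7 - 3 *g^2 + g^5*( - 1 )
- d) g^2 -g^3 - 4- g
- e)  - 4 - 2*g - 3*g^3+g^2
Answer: b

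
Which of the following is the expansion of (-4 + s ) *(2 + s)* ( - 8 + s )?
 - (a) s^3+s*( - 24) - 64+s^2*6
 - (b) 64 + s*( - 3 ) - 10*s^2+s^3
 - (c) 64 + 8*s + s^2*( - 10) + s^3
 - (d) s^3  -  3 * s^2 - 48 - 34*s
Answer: c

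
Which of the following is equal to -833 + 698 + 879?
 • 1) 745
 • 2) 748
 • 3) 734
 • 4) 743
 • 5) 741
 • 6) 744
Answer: 6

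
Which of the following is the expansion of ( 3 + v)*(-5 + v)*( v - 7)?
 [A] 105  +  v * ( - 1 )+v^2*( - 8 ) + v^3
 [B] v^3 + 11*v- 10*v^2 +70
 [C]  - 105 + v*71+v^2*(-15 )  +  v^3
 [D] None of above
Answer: D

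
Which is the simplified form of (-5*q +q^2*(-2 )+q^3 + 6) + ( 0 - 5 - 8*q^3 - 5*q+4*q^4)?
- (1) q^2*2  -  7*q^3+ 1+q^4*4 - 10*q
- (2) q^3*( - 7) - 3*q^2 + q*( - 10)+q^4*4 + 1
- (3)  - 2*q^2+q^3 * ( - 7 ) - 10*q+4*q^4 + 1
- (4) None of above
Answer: 3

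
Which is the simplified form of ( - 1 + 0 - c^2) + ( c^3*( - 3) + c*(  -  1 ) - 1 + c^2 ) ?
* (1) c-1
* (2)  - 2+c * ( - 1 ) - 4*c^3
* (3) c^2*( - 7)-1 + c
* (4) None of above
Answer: 4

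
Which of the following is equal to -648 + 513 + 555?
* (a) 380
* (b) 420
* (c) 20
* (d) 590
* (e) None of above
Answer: b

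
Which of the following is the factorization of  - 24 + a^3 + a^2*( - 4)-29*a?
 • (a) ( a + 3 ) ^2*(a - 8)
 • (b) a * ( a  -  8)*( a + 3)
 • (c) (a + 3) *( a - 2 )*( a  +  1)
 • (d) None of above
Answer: d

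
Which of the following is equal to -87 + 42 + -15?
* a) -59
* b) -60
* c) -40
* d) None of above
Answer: b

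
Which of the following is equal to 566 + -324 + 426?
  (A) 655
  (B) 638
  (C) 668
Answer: C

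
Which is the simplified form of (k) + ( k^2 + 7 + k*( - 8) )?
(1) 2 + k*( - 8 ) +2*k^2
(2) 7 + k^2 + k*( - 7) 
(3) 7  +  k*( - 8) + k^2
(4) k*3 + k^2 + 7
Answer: 2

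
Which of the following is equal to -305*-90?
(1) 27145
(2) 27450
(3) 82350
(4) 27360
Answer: 2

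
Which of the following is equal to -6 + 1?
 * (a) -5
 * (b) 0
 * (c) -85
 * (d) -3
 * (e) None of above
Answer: a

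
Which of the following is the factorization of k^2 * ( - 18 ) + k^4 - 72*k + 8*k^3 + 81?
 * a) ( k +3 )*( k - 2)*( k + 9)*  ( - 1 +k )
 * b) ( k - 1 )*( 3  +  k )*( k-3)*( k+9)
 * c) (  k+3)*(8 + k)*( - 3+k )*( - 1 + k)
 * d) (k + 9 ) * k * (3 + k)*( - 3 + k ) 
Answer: b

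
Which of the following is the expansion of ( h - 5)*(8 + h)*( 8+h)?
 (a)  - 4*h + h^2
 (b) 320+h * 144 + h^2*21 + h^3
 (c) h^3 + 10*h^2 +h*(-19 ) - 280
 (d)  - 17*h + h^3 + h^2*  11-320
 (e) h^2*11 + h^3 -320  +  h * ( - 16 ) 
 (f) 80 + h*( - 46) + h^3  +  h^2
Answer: e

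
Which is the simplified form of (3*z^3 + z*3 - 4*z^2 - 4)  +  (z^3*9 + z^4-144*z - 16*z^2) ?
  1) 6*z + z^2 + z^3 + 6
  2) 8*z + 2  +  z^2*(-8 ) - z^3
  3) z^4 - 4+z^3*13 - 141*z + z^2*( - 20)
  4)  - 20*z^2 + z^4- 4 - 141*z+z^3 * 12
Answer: 4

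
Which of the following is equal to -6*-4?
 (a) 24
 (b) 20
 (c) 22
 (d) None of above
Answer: a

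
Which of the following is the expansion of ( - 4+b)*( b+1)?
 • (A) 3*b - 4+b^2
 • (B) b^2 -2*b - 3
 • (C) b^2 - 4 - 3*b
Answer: C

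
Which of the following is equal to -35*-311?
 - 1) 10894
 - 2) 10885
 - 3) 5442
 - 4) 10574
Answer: 2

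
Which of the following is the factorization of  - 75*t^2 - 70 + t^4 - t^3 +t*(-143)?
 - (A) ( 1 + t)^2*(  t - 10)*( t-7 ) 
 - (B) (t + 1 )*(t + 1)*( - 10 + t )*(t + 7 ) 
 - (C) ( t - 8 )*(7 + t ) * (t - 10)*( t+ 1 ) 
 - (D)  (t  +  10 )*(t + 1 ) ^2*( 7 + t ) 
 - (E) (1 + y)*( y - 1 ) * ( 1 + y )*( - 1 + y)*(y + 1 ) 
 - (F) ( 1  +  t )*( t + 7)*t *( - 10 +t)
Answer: B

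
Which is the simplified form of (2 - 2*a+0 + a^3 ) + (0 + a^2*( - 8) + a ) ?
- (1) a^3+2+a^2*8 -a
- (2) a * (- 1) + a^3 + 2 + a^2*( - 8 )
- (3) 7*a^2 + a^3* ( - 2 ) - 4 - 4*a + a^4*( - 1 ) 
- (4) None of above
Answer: 2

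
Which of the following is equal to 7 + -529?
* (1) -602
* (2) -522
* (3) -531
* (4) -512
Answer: 2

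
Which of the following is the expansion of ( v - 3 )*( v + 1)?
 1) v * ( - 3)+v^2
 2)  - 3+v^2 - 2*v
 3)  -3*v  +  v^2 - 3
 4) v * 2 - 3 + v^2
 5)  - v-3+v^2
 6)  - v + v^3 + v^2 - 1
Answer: 2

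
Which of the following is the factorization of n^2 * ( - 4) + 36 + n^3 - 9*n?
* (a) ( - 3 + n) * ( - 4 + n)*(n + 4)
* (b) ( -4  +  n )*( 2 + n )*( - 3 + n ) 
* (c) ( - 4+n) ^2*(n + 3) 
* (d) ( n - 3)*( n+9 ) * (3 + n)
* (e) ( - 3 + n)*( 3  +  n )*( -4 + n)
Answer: e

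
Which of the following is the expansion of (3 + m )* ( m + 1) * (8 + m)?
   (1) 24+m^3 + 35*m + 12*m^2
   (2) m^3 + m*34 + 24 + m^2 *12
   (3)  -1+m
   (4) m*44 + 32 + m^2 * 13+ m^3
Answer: 1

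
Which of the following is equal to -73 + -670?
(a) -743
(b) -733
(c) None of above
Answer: a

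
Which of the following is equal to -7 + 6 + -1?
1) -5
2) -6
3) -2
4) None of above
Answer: 3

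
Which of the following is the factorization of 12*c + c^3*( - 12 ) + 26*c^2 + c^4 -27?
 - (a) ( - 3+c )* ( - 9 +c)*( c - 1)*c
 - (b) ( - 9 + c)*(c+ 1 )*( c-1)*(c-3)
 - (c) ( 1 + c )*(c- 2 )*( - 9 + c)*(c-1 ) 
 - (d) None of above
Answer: b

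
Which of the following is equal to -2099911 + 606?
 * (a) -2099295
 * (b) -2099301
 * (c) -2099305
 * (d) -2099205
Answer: c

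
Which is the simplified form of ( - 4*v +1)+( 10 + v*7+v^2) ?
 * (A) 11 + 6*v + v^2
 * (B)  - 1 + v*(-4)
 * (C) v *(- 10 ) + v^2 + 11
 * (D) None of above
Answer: D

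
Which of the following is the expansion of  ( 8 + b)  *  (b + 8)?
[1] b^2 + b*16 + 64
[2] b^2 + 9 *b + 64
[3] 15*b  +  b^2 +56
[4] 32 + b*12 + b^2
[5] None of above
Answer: 1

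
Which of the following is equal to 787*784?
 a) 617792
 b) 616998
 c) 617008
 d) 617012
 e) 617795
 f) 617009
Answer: c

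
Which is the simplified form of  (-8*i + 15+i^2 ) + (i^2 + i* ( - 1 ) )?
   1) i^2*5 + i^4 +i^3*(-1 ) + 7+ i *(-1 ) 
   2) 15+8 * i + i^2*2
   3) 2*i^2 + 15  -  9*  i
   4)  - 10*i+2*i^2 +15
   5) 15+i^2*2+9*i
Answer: 3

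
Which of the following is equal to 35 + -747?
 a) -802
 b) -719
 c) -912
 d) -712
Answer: d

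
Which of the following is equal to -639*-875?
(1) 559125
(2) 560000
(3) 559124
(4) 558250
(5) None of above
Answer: 1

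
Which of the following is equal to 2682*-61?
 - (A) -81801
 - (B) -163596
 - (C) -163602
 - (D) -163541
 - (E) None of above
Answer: C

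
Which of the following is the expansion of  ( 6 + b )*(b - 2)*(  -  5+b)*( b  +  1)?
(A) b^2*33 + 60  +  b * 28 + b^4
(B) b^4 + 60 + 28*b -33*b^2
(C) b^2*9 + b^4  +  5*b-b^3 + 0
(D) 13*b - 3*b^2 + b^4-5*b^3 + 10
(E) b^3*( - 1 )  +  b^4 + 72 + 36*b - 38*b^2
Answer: B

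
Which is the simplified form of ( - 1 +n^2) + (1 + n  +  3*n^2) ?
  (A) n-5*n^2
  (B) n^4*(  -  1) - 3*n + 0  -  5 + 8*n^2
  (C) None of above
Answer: C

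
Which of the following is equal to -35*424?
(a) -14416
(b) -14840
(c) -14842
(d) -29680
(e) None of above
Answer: b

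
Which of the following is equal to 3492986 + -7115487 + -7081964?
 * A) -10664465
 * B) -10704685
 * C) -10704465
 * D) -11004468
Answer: C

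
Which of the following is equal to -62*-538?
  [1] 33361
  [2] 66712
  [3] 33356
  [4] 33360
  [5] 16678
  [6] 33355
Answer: 3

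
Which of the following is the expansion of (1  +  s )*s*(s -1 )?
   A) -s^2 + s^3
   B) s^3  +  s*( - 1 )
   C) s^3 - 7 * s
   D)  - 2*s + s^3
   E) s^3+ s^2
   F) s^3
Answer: B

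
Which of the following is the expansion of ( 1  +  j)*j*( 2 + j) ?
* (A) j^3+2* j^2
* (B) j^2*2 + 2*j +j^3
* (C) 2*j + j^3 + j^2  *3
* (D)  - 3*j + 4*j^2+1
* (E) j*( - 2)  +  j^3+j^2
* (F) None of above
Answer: C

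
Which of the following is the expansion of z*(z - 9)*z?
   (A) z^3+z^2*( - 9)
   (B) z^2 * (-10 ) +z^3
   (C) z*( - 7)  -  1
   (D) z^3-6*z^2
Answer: A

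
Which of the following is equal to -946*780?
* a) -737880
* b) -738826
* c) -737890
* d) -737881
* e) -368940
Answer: a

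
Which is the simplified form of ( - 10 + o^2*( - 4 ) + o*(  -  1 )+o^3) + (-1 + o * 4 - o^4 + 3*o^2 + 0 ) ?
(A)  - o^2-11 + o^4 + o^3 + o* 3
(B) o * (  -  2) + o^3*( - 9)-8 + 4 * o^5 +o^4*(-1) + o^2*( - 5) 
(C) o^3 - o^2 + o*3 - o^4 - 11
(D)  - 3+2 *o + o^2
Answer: C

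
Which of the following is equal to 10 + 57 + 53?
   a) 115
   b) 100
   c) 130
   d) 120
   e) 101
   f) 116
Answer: d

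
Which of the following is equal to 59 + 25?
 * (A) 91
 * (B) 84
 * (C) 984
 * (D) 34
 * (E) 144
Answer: B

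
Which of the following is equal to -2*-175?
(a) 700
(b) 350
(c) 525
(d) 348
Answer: b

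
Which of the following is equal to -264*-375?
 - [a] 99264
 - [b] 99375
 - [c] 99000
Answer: c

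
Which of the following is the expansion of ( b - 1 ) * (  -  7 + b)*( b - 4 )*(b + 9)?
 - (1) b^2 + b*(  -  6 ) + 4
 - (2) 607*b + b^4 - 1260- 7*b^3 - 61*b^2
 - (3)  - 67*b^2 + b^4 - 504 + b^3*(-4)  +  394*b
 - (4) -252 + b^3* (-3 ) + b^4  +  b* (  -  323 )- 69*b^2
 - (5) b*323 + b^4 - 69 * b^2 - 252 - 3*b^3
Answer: 5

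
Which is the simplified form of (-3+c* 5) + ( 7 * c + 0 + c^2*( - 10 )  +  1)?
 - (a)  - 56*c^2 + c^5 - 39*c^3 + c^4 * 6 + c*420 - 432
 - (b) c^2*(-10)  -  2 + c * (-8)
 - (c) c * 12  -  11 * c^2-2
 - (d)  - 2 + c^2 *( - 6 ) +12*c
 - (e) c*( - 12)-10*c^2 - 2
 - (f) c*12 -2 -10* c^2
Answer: f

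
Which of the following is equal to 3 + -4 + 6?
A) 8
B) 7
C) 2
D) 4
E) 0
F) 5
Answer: F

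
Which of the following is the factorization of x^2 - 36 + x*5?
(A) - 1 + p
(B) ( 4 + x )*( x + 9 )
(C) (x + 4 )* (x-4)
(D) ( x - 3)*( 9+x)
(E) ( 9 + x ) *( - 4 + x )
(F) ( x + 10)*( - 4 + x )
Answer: E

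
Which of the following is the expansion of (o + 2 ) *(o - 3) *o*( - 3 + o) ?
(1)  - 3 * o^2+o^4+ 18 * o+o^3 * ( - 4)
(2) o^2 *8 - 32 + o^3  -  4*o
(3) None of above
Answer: 1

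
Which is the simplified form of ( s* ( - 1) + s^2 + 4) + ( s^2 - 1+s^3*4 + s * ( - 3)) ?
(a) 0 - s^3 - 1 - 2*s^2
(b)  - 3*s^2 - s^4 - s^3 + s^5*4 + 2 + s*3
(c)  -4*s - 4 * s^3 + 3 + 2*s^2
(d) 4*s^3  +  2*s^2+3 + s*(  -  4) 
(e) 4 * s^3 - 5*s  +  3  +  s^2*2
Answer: d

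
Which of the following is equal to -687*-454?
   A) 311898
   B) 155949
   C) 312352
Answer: A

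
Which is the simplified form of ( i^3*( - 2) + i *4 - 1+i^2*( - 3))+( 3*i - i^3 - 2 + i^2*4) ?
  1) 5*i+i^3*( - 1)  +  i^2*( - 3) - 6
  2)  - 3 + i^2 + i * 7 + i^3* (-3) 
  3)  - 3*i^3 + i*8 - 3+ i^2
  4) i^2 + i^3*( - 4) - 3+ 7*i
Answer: 2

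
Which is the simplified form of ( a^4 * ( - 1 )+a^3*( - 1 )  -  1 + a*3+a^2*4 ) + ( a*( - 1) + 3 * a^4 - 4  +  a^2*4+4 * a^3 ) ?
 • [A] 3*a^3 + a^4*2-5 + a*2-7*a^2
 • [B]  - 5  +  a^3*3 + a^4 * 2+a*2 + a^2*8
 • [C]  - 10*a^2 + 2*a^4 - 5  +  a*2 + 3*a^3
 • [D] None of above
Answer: B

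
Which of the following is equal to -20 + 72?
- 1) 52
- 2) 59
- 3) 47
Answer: 1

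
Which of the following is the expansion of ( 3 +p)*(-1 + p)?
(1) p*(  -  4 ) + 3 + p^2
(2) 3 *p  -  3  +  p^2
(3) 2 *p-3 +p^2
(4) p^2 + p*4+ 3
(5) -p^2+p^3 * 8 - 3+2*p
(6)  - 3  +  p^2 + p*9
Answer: 3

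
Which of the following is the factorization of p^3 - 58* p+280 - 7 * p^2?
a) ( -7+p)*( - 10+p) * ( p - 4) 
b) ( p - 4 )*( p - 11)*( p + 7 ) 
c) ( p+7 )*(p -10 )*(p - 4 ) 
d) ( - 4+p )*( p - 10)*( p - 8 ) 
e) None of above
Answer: c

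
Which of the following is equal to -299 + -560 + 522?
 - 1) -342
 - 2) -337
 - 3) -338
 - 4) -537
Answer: 2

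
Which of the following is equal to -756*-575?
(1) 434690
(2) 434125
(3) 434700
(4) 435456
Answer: 3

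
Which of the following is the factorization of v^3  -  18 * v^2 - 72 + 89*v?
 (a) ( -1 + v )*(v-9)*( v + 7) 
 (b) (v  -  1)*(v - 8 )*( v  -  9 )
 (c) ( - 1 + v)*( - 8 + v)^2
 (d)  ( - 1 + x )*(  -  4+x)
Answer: b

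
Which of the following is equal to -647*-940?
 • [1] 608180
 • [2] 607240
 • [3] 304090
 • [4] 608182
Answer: 1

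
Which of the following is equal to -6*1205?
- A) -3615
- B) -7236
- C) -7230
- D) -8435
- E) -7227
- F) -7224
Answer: C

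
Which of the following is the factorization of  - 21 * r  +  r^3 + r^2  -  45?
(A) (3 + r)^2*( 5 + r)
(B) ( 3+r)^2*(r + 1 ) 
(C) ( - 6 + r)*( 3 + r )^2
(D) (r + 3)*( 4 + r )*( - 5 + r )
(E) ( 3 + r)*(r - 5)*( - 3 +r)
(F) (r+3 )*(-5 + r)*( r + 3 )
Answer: F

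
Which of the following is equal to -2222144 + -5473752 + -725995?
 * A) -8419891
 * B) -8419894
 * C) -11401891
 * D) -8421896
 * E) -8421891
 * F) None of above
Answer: E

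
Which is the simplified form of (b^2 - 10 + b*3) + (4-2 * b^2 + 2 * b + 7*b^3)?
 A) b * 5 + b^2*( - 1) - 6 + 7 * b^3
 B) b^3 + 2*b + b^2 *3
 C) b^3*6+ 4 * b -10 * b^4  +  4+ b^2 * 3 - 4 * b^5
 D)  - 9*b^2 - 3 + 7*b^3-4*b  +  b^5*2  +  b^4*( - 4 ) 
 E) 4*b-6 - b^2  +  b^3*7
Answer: A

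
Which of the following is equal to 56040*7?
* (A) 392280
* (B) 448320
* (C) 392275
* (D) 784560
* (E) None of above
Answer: A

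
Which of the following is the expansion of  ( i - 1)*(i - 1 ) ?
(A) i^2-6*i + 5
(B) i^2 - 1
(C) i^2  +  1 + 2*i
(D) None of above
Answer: D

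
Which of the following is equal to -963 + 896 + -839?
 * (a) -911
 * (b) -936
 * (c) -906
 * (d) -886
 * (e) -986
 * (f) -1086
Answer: c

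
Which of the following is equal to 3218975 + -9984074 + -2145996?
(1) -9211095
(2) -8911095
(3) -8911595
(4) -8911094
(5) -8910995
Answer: 2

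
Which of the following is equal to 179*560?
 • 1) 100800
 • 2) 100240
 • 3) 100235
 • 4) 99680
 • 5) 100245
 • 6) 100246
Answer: 2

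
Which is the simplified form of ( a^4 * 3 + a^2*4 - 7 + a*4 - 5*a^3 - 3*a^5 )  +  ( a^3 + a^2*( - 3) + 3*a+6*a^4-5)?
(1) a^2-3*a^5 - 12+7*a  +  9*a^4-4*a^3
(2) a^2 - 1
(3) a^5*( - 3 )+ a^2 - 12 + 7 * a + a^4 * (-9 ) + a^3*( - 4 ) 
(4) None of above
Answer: 1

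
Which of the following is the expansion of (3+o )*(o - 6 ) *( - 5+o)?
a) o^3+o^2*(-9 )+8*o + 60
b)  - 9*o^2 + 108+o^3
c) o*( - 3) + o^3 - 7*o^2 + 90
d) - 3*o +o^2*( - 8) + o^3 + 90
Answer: d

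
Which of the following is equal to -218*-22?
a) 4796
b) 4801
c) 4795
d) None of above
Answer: a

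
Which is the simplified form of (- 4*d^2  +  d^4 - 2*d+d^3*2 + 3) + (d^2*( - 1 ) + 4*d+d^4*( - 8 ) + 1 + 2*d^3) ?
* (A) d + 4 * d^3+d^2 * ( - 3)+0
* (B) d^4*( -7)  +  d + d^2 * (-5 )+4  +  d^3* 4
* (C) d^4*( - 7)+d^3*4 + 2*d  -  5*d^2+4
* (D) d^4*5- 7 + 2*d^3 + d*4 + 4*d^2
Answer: C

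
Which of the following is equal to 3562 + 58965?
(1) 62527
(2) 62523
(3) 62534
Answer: 1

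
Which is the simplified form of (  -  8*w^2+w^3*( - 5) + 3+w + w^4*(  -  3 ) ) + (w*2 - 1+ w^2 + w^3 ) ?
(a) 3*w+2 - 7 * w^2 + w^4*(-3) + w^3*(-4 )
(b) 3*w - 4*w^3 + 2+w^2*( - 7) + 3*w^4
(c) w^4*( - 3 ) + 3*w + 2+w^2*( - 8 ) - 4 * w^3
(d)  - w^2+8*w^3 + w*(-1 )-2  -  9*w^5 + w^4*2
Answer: a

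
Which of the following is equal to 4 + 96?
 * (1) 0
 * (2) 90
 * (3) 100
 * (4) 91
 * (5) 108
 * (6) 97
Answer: 3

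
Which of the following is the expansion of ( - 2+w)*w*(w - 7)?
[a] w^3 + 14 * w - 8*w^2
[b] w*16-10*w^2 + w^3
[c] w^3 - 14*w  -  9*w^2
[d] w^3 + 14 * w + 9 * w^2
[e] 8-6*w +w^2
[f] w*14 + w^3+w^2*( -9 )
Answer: f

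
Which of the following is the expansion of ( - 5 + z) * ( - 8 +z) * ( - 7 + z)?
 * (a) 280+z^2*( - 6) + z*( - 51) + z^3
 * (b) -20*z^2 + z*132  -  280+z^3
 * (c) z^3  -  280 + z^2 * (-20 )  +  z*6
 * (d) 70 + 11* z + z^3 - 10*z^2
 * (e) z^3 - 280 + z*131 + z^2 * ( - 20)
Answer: e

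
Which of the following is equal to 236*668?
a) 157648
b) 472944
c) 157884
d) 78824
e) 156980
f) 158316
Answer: a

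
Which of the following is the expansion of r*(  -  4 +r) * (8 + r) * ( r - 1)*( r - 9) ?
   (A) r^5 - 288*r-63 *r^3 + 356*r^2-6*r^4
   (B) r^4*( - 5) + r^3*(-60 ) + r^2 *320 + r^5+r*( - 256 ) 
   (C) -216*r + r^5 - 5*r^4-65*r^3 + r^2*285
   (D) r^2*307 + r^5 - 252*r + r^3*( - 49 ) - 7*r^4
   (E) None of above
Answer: A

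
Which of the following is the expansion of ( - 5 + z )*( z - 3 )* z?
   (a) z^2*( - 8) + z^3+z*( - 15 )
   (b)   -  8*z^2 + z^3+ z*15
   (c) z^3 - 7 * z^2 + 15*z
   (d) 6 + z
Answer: b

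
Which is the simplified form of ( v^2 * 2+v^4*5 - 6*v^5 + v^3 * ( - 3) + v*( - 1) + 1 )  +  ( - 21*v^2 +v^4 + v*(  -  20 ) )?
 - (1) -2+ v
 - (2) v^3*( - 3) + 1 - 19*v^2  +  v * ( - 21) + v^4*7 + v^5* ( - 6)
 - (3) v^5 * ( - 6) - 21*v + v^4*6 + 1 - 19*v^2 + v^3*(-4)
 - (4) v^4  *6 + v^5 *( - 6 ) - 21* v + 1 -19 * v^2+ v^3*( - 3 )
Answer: 4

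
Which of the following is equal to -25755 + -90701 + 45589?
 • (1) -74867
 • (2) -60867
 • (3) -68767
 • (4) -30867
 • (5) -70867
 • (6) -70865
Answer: 5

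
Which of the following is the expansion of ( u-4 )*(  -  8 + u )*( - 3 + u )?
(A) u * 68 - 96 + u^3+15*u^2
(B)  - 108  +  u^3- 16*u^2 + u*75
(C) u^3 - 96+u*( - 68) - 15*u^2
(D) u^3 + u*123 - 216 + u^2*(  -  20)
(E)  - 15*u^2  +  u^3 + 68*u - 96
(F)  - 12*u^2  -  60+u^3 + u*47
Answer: E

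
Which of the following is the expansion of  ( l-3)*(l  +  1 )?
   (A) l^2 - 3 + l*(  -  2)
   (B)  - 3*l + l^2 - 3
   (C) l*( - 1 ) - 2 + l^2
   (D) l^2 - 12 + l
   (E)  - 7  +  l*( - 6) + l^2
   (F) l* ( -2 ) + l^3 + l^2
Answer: A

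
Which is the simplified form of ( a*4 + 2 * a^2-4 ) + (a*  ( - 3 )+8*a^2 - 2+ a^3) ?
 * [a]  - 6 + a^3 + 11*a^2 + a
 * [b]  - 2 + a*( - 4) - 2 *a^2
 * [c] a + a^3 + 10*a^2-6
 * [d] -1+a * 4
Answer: c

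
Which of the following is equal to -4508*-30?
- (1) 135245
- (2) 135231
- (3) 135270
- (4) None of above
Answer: 4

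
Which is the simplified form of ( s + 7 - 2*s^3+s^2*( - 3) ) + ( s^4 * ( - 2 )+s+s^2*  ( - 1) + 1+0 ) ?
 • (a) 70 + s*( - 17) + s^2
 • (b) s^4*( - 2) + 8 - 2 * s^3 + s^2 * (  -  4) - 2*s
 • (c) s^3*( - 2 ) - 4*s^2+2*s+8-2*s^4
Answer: c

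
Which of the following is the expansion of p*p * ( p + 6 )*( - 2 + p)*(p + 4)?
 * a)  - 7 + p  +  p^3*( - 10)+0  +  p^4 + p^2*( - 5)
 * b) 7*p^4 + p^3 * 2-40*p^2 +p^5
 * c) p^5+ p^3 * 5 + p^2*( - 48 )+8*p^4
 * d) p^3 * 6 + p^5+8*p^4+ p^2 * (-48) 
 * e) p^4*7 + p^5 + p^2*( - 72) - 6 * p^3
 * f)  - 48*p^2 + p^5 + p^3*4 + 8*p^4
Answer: f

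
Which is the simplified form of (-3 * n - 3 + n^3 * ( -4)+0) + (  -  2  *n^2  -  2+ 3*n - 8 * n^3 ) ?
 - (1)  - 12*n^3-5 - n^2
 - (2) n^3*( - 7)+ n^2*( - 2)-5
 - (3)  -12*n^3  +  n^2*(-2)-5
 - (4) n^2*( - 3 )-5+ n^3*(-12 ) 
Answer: 3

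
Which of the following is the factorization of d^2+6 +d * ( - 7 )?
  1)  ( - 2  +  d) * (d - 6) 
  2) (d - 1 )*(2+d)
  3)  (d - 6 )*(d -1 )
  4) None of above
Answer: 3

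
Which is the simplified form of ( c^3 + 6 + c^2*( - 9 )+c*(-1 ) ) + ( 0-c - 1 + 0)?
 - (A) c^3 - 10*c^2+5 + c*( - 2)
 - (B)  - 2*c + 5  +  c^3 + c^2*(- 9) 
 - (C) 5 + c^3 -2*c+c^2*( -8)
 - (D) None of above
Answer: B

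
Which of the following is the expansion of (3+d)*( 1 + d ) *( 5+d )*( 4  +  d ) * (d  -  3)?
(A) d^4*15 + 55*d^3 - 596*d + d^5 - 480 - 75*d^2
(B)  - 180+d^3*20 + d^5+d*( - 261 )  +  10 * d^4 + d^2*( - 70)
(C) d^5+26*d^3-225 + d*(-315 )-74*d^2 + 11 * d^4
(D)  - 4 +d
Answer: B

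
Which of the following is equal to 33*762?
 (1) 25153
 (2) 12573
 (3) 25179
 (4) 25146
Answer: 4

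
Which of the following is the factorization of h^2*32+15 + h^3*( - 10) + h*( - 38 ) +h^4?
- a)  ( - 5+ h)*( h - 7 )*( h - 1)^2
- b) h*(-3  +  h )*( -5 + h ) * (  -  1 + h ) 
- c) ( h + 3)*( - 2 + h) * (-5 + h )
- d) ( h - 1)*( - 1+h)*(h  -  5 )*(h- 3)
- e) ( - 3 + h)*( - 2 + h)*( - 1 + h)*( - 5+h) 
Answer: d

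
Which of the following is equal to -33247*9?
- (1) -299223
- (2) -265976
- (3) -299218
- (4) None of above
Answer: 1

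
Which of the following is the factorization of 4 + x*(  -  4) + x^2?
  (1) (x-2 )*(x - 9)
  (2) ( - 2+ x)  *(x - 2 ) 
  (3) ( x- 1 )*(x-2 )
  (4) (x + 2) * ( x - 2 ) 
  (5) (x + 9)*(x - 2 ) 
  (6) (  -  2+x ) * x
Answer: 2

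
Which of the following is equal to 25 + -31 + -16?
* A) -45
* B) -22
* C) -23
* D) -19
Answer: B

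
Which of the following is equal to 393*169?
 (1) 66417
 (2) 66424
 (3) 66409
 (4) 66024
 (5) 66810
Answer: 1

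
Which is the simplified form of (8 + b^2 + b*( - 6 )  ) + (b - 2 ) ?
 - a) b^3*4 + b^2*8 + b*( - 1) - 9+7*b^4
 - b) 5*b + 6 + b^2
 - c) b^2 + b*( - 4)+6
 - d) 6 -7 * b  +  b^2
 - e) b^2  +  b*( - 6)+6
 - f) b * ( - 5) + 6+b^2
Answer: f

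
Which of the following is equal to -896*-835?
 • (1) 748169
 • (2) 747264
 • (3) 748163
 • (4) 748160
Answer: 4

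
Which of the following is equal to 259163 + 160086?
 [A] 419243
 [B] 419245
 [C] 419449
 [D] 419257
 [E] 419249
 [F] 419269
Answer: E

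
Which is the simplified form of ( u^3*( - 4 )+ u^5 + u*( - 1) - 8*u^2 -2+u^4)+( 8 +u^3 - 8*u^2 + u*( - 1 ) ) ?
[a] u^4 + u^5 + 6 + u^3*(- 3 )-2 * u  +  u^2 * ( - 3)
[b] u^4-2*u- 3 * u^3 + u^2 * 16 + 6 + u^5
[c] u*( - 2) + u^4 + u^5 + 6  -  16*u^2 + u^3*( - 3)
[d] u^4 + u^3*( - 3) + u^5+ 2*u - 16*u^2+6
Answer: c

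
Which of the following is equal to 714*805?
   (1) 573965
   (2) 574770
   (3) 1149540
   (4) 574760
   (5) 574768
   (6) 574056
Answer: 2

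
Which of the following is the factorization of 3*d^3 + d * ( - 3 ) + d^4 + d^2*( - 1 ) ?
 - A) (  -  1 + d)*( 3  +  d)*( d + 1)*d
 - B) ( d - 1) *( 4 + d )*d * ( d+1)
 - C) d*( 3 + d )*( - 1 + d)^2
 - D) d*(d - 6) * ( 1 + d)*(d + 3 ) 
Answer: A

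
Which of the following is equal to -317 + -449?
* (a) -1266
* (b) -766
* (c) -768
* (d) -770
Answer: b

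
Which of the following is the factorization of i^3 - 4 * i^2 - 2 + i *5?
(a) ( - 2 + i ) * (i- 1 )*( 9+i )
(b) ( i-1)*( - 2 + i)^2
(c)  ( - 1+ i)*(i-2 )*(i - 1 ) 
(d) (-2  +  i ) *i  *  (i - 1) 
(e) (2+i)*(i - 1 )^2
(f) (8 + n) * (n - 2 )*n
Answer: c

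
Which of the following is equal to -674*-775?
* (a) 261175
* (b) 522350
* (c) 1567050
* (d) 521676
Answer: b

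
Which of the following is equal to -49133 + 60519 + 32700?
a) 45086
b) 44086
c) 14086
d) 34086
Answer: b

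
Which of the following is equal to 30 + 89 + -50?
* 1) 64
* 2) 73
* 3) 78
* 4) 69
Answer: 4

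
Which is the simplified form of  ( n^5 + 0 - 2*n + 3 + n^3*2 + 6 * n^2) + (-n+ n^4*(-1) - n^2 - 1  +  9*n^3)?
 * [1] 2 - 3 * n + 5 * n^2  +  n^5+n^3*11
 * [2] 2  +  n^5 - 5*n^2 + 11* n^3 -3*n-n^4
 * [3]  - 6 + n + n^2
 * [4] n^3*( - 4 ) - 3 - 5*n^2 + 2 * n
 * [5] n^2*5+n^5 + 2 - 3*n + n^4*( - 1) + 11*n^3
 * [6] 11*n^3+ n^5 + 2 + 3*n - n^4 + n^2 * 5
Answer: 5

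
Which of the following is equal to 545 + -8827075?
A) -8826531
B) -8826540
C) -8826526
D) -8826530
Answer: D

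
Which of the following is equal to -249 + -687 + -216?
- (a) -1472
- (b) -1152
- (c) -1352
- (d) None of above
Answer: b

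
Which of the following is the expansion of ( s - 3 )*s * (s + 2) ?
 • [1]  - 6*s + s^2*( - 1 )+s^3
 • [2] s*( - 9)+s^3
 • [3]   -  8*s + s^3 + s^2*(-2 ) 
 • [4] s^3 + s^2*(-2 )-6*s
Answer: 1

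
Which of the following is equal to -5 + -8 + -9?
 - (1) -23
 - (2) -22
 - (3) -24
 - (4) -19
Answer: 2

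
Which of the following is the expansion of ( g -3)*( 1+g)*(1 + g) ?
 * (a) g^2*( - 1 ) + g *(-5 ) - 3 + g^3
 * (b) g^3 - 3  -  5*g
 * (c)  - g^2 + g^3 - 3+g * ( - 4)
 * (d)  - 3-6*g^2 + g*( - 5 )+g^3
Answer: a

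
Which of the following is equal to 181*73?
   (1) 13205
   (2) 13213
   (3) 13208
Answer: 2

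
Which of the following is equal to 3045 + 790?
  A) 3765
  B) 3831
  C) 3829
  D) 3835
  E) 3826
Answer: D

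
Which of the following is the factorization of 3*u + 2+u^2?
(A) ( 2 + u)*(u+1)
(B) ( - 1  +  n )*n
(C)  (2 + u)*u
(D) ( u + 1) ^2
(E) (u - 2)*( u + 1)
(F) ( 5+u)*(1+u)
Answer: A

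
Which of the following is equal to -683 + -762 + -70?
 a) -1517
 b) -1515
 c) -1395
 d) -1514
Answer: b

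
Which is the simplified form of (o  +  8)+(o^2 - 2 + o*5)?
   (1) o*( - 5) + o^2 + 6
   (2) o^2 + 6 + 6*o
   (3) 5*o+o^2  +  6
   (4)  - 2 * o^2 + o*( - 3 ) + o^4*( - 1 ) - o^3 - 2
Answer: 2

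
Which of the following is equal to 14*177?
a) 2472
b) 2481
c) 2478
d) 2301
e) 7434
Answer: c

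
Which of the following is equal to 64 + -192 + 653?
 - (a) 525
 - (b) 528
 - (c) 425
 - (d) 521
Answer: a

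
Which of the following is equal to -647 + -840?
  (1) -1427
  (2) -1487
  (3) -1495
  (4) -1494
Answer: 2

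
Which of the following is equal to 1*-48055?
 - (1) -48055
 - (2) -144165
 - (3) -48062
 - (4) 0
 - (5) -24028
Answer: 1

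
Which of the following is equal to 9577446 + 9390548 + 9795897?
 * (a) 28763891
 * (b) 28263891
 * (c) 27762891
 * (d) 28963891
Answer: a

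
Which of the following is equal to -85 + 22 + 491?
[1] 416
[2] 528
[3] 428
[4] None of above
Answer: 3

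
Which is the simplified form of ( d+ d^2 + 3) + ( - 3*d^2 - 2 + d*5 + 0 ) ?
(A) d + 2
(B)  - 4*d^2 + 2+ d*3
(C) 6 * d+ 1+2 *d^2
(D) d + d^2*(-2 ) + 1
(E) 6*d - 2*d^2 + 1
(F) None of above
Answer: E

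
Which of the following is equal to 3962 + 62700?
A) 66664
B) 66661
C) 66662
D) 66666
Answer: C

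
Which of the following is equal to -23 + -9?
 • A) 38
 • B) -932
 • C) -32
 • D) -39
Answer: C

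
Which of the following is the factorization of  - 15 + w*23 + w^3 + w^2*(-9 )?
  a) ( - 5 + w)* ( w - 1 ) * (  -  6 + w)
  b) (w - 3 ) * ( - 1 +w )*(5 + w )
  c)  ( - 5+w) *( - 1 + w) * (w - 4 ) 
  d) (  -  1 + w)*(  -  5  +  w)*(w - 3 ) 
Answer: d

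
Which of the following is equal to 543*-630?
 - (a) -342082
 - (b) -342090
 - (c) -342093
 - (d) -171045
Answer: b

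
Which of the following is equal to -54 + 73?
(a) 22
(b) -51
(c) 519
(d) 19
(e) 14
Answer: d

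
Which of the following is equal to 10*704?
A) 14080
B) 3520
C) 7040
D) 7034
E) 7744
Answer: C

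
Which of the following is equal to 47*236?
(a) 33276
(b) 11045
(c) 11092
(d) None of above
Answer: c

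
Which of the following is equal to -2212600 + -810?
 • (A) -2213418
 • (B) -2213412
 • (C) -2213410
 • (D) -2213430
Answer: C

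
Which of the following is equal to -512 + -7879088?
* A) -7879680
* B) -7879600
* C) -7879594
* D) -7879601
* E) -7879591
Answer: B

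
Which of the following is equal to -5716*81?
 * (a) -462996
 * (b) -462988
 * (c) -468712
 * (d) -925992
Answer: a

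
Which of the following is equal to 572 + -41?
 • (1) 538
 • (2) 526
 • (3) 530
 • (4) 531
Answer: 4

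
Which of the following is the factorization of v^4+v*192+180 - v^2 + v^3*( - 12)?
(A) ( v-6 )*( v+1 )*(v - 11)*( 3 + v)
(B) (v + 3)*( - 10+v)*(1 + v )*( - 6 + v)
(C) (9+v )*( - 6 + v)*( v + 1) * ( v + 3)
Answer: B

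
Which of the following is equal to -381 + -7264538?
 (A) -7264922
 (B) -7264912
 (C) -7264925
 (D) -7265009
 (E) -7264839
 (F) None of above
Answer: F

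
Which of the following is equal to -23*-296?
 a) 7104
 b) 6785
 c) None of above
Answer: c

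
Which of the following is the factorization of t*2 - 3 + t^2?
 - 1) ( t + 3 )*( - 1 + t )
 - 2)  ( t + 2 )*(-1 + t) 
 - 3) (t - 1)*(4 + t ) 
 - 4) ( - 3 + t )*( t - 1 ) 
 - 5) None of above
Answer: 1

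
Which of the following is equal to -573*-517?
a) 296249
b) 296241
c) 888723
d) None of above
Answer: b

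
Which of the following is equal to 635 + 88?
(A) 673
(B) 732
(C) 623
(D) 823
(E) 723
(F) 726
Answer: E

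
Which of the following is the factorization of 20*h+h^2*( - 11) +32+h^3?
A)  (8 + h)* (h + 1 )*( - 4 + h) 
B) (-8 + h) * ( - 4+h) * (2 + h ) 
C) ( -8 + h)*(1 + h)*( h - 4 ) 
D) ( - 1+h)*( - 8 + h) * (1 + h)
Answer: C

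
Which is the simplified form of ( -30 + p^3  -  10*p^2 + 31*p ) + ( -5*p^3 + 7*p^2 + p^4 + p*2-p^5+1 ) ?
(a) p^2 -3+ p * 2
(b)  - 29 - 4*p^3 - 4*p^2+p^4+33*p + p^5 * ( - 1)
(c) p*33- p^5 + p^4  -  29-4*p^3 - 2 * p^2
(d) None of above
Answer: d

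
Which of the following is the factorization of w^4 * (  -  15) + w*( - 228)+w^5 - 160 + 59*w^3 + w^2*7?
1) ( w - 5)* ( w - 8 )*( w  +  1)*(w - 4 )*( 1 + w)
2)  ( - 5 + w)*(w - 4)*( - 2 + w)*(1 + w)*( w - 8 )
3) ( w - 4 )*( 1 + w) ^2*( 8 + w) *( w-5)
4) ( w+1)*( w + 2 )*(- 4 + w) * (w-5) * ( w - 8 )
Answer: 1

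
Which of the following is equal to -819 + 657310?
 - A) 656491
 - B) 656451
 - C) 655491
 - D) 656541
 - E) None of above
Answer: A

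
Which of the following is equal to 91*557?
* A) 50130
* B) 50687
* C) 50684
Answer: B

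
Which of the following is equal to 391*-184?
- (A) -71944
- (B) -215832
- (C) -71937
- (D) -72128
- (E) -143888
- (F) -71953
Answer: A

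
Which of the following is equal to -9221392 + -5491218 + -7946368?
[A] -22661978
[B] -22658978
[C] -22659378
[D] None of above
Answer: B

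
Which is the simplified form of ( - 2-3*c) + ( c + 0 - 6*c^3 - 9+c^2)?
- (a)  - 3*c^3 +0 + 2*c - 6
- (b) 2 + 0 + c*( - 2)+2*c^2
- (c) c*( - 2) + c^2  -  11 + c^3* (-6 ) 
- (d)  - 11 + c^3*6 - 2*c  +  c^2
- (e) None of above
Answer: c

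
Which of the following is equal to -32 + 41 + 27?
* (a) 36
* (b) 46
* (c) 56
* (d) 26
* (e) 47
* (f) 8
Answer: a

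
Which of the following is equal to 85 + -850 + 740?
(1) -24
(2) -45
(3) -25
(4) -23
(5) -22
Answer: 3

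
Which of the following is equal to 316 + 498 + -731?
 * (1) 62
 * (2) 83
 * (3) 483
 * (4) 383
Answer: 2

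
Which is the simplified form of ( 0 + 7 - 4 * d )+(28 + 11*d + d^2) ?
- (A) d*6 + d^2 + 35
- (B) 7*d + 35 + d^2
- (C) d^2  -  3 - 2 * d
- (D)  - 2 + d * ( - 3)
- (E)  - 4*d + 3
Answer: B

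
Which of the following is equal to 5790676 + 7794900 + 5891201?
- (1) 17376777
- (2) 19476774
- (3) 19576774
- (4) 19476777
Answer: 4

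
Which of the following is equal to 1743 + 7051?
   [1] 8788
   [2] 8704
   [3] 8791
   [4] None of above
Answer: 4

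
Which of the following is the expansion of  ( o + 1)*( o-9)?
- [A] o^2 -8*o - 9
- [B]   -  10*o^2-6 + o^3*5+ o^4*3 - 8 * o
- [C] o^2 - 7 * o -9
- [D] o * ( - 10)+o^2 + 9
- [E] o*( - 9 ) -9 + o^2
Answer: A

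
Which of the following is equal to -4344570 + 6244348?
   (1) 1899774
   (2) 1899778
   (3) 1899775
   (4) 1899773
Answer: 2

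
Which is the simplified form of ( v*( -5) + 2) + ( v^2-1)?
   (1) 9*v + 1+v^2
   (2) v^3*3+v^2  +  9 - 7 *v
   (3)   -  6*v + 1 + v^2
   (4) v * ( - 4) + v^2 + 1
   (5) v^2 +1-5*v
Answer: 5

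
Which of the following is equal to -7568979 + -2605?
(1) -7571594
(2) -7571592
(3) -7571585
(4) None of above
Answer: 4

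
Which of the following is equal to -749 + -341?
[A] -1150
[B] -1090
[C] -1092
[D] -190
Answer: B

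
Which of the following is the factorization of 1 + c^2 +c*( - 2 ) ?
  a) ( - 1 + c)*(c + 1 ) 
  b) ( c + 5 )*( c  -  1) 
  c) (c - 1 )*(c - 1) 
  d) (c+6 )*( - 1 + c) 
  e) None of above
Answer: c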